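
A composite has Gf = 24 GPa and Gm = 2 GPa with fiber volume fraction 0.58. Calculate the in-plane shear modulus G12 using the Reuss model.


1/G12 = Vf/Gf + (1-Vf)/Gm = 0.58/24 + 0.42/2
G12 = 4.27 GPa

4.27 GPa


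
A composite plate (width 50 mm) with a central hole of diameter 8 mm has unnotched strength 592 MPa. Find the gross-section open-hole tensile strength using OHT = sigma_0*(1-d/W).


OHT = sigma_0*(1-d/W) = 592*(1-8/50) = 497.3 MPa

497.3 MPa


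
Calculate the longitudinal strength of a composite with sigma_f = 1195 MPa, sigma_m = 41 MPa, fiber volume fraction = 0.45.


sigma_1 = sigma_f*Vf + sigma_m*(1-Vf) = 1195*0.45 + 41*0.55 = 560.3 MPa

560.3 MPa


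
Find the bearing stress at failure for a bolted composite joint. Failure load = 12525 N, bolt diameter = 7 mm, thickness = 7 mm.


sigma_br = F/(d*h) = 12525/(7*7) = 255.6 MPa

255.6 MPa


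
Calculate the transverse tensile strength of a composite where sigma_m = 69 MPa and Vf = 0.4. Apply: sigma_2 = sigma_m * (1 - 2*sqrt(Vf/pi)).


factor = 1 - 2*sqrt(0.4/pi) = 0.2864
sigma_2 = 69 * 0.2864 = 19.76 MPa

19.76 MPa


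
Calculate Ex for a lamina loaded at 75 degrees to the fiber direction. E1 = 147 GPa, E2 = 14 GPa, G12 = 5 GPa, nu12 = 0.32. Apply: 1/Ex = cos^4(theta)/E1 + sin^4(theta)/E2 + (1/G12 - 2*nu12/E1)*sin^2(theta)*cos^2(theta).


cos^4(75) = 0.004487, sin^4(75) = 0.870513, sin^2(75)*cos^2(75) = 0.0625
1/G12 - 2*nu12/E1 = 1/5 - 2*0.32/147 = 0.195646 GPa^-1
1/Ex = 0.004487/147 + 0.870513/14 + 0.195646*0.0625 = 0.0744379 GPa^-1
Ex = 13.43 GPa

13.43 GPa


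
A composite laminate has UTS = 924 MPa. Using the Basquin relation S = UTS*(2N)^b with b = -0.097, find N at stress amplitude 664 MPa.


N = 0.5 * (S/UTS)^(1/b) = 0.5 * (664/924)^(1/-0.097) = 15.0797 cycles

15.0797 cycles


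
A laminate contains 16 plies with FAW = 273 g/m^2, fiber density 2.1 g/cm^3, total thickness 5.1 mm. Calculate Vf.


Vf = n * FAW / (rho_f * h * 1000) = 16 * 273 / (2.1 * 5.1 * 1000) = 0.4078

0.4078


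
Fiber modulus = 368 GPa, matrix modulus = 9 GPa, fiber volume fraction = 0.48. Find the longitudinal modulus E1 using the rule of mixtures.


E1 = Ef*Vf + Em*(1-Vf) = 368*0.48 + 9*0.52 = 181.32 GPa

181.32 GPa


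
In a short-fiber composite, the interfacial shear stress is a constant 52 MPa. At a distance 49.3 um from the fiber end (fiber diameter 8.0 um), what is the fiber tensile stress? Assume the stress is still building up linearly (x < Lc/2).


Force balance: sigma_f * (pi*d^2/4) = tau * (pi*d) * x  ->  sigma_f = 4 * tau * x / d
sigma_f = 4 * 52 * 49.3 / 8.0 = 1281.8 MPa

1281.8 MPa


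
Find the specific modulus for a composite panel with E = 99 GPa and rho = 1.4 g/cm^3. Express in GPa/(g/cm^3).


Specific stiffness = E/rho = 99/1.4 = 70.7 GPa/(g/cm^3)

70.7 GPa/(g/cm^3)


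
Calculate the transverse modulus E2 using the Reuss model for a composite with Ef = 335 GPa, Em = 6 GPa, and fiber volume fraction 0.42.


1/E2 = Vf/Ef + (1-Vf)/Em = 0.42/335 + 0.58/6
E2 = 10.21 GPa

10.21 GPa


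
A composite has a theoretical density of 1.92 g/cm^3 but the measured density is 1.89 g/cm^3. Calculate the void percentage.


Void% = (rho_theo - rho_actual)/rho_theo * 100 = (1.92 - 1.89)/1.92 * 100 = 1.56%

1.56%


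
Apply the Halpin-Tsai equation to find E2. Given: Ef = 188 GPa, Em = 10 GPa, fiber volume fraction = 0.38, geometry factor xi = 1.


eta = (Ef/Em - 1)/(Ef/Em + xi) = (18.8 - 1)/(18.8 + 1) = 0.899
E2 = Em*(1+xi*eta*Vf)/(1-eta*Vf) = 20.38 GPa

20.38 GPa


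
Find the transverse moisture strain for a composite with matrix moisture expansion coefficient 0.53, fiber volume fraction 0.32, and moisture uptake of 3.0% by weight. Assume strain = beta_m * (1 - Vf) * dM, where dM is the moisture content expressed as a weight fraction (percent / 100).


dM = 3.0/100 = 0.03
strain = beta_m * (1-Vf) * dM = 0.53 * 0.68 * 0.03 = 0.010812

0.010812


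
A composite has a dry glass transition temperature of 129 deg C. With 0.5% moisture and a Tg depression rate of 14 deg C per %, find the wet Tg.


Tg_wet = Tg_dry - k*moisture = 129 - 14*0.5 = 122.0 deg C

122.0 deg C


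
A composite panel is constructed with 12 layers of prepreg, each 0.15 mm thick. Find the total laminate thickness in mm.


h = n * t_ply = 12 * 0.15 = 1.8 mm

1.8 mm


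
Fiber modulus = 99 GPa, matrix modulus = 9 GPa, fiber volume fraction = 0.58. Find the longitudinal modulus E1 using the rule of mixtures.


E1 = Ef*Vf + Em*(1-Vf) = 99*0.58 + 9*0.42 = 61.2 GPa

61.2 GPa


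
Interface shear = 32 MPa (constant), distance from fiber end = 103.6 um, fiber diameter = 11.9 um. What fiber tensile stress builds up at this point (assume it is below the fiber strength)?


Force balance: sigma_f * (pi*d^2/4) = tau * (pi*d) * x  ->  sigma_f = 4 * tau * x / d
sigma_f = 4 * 32 * 103.6 / 11.9 = 1114.4 MPa

1114.4 MPa


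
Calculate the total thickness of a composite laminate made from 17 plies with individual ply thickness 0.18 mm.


h = n * t_ply = 17 * 0.18 = 3.06 mm

3.06 mm


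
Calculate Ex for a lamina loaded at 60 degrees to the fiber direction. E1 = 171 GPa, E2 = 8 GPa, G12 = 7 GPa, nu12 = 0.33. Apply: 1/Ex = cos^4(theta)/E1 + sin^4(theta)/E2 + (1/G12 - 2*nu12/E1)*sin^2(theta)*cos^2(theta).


cos^4(60) = 0.0625, sin^4(60) = 0.5625, sin^2(60)*cos^2(60) = 0.1875
1/G12 - 2*nu12/E1 = 1/7 - 2*0.33/171 = 0.138997 GPa^-1
1/Ex = 0.0625/171 + 0.5625/8 + 0.138997*0.1875 = 0.09674 GPa^-1
Ex = 10.34 GPa

10.34 GPa


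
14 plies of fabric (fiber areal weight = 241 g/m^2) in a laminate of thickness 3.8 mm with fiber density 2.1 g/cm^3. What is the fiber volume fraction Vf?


Vf = n * FAW / (rho_f * h * 1000) = 14 * 241 / (2.1 * 3.8 * 1000) = 0.4228

0.4228


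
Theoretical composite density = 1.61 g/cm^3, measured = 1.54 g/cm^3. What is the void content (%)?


Void% = (rho_theo - rho_actual)/rho_theo * 100 = (1.61 - 1.54)/1.61 * 100 = 4.35%

4.35%


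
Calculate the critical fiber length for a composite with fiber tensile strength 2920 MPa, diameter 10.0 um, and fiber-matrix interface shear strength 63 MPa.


Lc = sigma_f * d / (2 * tau_i) = 2920 * 10.0 / (2 * 63) = 231.7 um

231.7 um


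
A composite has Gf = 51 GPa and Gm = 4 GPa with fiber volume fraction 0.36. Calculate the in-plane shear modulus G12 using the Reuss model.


1/G12 = Vf/Gf + (1-Vf)/Gm = 0.36/51 + 0.64/4
G12 = 5.99 GPa

5.99 GPa


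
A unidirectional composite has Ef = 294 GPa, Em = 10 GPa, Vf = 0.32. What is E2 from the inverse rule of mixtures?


1/E2 = Vf/Ef + (1-Vf)/Em = 0.32/294 + 0.68/10
E2 = 14.47 GPa

14.47 GPa


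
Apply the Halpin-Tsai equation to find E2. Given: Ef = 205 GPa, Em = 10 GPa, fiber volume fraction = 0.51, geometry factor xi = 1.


eta = (Ef/Em - 1)/(Ef/Em + xi) = (20.5 - 1)/(20.5 + 1) = 0.907
E2 = Em*(1+xi*eta*Vf)/(1-eta*Vf) = 27.21 GPa

27.21 GPa


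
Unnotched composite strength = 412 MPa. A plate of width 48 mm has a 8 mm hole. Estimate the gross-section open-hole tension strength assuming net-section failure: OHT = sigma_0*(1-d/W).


OHT = sigma_0*(1-d/W) = 412*(1-8/48) = 343.3 MPa

343.3 MPa


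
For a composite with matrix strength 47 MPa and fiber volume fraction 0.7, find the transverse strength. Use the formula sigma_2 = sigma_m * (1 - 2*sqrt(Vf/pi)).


factor = 1 - 2*sqrt(0.7/pi) = 0.0559
sigma_2 = 47 * 0.0559 = 2.63 MPa

2.63 MPa


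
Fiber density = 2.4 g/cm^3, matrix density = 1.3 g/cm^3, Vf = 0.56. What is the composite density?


rho_c = rho_f*Vf + rho_m*(1-Vf) = 2.4*0.56 + 1.3*0.44 = 1.916 g/cm^3

1.916 g/cm^3


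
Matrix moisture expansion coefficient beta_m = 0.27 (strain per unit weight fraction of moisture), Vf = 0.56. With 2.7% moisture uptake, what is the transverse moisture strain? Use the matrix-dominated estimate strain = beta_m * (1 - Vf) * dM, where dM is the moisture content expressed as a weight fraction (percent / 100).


dM = 2.7/100 = 0.027
strain = beta_m * (1-Vf) * dM = 0.27 * 0.44 * 0.027 = 0.0032076

0.0032076


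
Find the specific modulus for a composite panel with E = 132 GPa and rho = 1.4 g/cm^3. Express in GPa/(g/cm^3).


Specific stiffness = E/rho = 132/1.4 = 94.3 GPa/(g/cm^3)

94.3 GPa/(g/cm^3)


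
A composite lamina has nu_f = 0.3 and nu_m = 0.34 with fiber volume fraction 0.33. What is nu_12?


nu_12 = nu_f*Vf + nu_m*(1-Vf) = 0.3*0.33 + 0.34*0.67 = 0.3268

0.3268


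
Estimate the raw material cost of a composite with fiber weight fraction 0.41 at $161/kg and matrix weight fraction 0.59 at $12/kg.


Cost = cost_f*Wf + cost_m*Wm = 161*0.41 + 12*0.59 = $73.09/kg

$73.09/kg


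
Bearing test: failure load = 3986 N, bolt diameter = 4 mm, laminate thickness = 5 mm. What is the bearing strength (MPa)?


sigma_br = F/(d*h) = 3986/(4*5) = 199.3 MPa

199.3 MPa


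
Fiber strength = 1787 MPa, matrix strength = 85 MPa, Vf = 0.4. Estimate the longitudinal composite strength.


sigma_1 = sigma_f*Vf + sigma_m*(1-Vf) = 1787*0.4 + 85*0.6 = 765.8 MPa

765.8 MPa


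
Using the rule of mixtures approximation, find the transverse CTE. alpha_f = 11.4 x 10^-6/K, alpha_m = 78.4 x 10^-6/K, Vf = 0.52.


alpha_2 = alpha_f*Vf + alpha_m*(1-Vf) = 11.4*0.52 + 78.4*0.48 = 43.6 x 10^-6/K

43.6 x 10^-6/K


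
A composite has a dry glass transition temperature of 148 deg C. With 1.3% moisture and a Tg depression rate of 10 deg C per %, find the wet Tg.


Tg_wet = Tg_dry - k*moisture = 148 - 10*1.3 = 135.0 deg C

135.0 deg C


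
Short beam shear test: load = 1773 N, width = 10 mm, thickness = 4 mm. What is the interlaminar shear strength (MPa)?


ILSS = 3F/(4bh) = 3*1773/(4*10*4) = 33.24 MPa

33.24 MPa


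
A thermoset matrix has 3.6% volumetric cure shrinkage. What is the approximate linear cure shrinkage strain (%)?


Linear shrinkage ≈ vol_shrink/3 = 3.6/3 = 1.2%

1.2%


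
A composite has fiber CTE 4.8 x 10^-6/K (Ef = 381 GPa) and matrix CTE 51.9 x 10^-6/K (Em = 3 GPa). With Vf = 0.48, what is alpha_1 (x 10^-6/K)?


E1 = Ef*Vf + Em*(1-Vf) = 184.44
alpha_1 = (alpha_f*Ef*Vf + alpha_m*Em*(1-Vf))/E1 = 5.2 x 10^-6/K

5.2 x 10^-6/K


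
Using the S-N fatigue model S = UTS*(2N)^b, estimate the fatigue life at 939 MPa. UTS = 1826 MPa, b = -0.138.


N = 0.5 * (S/UTS)^(1/b) = 0.5 * (939/1826)^(1/-0.138) = 61.9410 cycles

61.9410 cycles


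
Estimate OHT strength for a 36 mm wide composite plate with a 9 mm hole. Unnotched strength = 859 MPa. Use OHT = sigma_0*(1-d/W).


OHT = sigma_0*(1-d/W) = 859*(1-9/36) = 644.3 MPa

644.3 MPa


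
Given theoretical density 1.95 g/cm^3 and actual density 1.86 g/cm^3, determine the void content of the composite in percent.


Void% = (rho_theo - rho_actual)/rho_theo * 100 = (1.95 - 1.86)/1.95 * 100 = 4.62%

4.62%


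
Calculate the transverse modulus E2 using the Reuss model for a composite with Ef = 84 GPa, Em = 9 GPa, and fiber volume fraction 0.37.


1/E2 = Vf/Ef + (1-Vf)/Em = 0.37/84 + 0.63/9
E2 = 13.44 GPa

13.44 GPa


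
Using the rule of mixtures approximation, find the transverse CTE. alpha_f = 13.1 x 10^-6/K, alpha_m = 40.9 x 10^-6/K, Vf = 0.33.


alpha_2 = alpha_f*Vf + alpha_m*(1-Vf) = 13.1*0.33 + 40.9*0.67 = 31.7 x 10^-6/K

31.7 x 10^-6/K


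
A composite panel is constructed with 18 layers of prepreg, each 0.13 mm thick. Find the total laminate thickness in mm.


h = n * t_ply = 18 * 0.13 = 2.34 mm

2.34 mm


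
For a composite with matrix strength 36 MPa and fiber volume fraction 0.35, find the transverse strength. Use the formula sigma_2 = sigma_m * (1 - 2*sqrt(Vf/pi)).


factor = 1 - 2*sqrt(0.35/pi) = 0.3324
sigma_2 = 36 * 0.3324 = 11.97 MPa

11.97 MPa


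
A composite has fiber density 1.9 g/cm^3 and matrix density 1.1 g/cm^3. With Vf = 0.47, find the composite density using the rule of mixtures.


rho_c = rho_f*Vf + rho_m*(1-Vf) = 1.9*0.47 + 1.1*0.53 = 1.476 g/cm^3

1.476 g/cm^3


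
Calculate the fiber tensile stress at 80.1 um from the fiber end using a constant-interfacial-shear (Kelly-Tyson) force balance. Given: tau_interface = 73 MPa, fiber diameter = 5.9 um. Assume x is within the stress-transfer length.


Force balance: sigma_f * (pi*d^2/4) = tau * (pi*d) * x  ->  sigma_f = 4 * tau * x / d
sigma_f = 4 * 73 * 80.1 / 5.9 = 3964.3 MPa

3964.3 MPa


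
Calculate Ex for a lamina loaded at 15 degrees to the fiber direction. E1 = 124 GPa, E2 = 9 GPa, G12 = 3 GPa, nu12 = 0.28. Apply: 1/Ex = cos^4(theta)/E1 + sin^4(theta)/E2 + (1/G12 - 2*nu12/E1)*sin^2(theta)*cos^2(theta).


cos^4(15) = 0.870513, sin^4(15) = 0.004487, sin^2(15)*cos^2(15) = 0.0625
1/G12 - 2*nu12/E1 = 1/3 - 2*0.28/124 = 0.328817 GPa^-1
1/Ex = 0.870513/124 + 0.004487/9 + 0.328817*0.0625 = 0.0280699 GPa^-1
Ex = 35.63 GPa

35.63 GPa


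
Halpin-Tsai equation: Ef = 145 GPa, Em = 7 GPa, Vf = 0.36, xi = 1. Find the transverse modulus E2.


eta = (Ef/Em - 1)/(Ef/Em + xi) = (20.7143 - 1)/(20.7143 + 1) = 0.9079
E2 = Em*(1+xi*eta*Vf)/(1-eta*Vf) = 13.8 GPa

13.8 GPa


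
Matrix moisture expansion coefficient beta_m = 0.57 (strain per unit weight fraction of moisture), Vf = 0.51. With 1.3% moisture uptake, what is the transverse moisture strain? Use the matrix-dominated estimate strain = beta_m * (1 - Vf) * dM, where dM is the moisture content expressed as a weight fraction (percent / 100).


dM = 1.3/100 = 0.013
strain = beta_m * (1-Vf) * dM = 0.57 * 0.49 * 0.013 = 0.0036309

0.0036309


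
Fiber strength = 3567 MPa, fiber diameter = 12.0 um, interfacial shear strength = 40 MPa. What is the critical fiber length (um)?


Lc = sigma_f * d / (2 * tau_i) = 3567 * 12.0 / (2 * 40) = 535.1 um

535.1 um


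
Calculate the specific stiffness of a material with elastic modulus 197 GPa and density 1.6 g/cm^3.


Specific stiffness = E/rho = 197/1.6 = 123.1 GPa/(g/cm^3)

123.1 GPa/(g/cm^3)


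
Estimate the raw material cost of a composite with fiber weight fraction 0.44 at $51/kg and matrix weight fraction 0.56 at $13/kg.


Cost = cost_f*Wf + cost_m*Wm = 51*0.44 + 13*0.56 = $29.72/kg

$29.72/kg


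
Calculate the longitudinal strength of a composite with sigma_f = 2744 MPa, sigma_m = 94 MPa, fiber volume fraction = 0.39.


sigma_1 = sigma_f*Vf + sigma_m*(1-Vf) = 2744*0.39 + 94*0.61 = 1127.5 MPa

1127.5 MPa


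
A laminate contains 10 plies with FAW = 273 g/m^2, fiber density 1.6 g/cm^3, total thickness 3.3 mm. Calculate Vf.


Vf = n * FAW / (rho_f * h * 1000) = 10 * 273 / (1.6 * 3.3 * 1000) = 0.517

0.517


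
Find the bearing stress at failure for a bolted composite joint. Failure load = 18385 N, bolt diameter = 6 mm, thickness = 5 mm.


sigma_br = F/(d*h) = 18385/(6*5) = 612.8 MPa

612.8 MPa


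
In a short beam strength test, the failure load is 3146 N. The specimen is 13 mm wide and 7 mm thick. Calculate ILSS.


ILSS = 3F/(4bh) = 3*3146/(4*13*7) = 25.93 MPa

25.93 MPa


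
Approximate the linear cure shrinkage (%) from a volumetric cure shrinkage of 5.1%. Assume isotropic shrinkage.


Linear shrinkage ≈ vol_shrink/3 = 5.1/3 = 1.7%

1.7%


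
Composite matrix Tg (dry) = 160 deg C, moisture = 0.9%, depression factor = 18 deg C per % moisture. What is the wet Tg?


Tg_wet = Tg_dry - k*moisture = 160 - 18*0.9 = 143.8 deg C

143.8 deg C


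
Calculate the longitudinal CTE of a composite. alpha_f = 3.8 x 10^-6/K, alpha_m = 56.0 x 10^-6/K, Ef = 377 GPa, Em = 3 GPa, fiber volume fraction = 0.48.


E1 = Ef*Vf + Em*(1-Vf) = 182.52
alpha_1 = (alpha_f*Ef*Vf + alpha_m*Em*(1-Vf))/E1 = 4.25 x 10^-6/K

4.25 x 10^-6/K


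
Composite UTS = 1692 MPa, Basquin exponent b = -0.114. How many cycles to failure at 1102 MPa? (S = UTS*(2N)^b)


N = 0.5 * (S/UTS)^(1/b) = 0.5 * (1102/1692)^(1/-0.114) = 21.5015 cycles

21.5015 cycles


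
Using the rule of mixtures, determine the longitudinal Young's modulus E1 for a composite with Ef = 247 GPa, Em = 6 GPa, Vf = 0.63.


E1 = Ef*Vf + Em*(1-Vf) = 247*0.63 + 6*0.37 = 157.83 GPa

157.83 GPa


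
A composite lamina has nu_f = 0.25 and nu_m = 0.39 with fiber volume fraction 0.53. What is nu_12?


nu_12 = nu_f*Vf + nu_m*(1-Vf) = 0.25*0.53 + 0.39*0.47 = 0.3158

0.3158


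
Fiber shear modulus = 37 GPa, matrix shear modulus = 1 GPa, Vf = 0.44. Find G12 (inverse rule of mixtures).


1/G12 = Vf/Gf + (1-Vf)/Gm = 0.44/37 + 0.56/1
G12 = 1.75 GPa

1.75 GPa


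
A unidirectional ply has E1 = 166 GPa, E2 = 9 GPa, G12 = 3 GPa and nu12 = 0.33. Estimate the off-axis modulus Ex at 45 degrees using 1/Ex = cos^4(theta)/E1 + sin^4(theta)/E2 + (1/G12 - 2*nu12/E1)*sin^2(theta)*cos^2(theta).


cos^4(45) = 0.25, sin^4(45) = 0.25, sin^2(45)*cos^2(45) = 0.25
1/G12 - 2*nu12/E1 = 1/3 - 2*0.33/166 = 0.329357 GPa^-1
1/Ex = 0.25/166 + 0.25/9 + 0.329357*0.25 = 0.1116232 GPa^-1
Ex = 8.96 GPa

8.96 GPa


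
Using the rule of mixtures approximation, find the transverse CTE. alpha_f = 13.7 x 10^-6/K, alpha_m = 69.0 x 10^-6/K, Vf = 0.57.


alpha_2 = alpha_f*Vf + alpha_m*(1-Vf) = 13.7*0.57 + 69.0*0.43 = 37.5 x 10^-6/K

37.5 x 10^-6/K


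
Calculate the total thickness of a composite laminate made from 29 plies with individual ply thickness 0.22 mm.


h = n * t_ply = 29 * 0.22 = 6.38 mm

6.38 mm


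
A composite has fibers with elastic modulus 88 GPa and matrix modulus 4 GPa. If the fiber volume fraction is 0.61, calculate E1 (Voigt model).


E1 = Ef*Vf + Em*(1-Vf) = 88*0.61 + 4*0.39 = 55.24 GPa

55.24 GPa


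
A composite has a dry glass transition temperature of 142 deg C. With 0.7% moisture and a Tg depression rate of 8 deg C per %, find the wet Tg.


Tg_wet = Tg_dry - k*moisture = 142 - 8*0.7 = 136.4 deg C

136.4 deg C


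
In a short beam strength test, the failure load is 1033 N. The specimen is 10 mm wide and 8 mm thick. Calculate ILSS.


ILSS = 3F/(4bh) = 3*1033/(4*10*8) = 9.68 MPa

9.68 MPa


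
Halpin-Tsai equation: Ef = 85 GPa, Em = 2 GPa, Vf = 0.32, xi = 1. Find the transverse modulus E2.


eta = (Ef/Em - 1)/(Ef/Em + xi) = (42.5 - 1)/(42.5 + 1) = 0.954
E2 = Em*(1+xi*eta*Vf)/(1-eta*Vf) = 3.76 GPa

3.76 GPa


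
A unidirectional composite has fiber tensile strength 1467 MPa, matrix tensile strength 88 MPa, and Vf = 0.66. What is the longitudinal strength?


sigma_1 = sigma_f*Vf + sigma_m*(1-Vf) = 1467*0.66 + 88*0.34 = 998.1 MPa

998.1 MPa


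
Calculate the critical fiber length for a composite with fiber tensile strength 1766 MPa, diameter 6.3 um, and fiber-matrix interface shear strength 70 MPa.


Lc = sigma_f * d / (2 * tau_i) = 1766 * 6.3 / (2 * 70) = 79.5 um

79.5 um


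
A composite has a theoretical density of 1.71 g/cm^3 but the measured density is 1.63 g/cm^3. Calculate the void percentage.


Void% = (rho_theo - rho_actual)/rho_theo * 100 = (1.71 - 1.63)/1.71 * 100 = 4.68%

4.68%


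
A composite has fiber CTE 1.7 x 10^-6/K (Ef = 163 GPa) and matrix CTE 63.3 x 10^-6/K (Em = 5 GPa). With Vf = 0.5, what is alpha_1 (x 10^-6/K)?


E1 = Ef*Vf + Em*(1-Vf) = 84.0
alpha_1 = (alpha_f*Ef*Vf + alpha_m*Em*(1-Vf))/E1 = 3.53 x 10^-6/K

3.53 x 10^-6/K


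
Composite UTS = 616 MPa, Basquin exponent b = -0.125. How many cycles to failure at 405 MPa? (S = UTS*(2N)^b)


N = 0.5 * (S/UTS)^(1/b) = 0.5 * (405/616)^(1/-0.125) = 14.3211 cycles

14.3211 cycles


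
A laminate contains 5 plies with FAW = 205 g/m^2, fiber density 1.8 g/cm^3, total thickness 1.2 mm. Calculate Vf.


Vf = n * FAW / (rho_f * h * 1000) = 5 * 205 / (1.8 * 1.2 * 1000) = 0.4745

0.4745


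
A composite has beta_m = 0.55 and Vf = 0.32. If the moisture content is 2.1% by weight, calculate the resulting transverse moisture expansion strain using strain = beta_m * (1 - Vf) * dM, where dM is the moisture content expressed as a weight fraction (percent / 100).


dM = 2.1/100 = 0.021
strain = beta_m * (1-Vf) * dM = 0.55 * 0.68 * 0.021 = 0.007854

0.007854


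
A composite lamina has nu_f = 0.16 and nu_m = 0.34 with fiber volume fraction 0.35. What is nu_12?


nu_12 = nu_f*Vf + nu_m*(1-Vf) = 0.16*0.35 + 0.34*0.65 = 0.277

0.277


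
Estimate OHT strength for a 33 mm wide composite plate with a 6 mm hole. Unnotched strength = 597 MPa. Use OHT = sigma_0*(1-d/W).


OHT = sigma_0*(1-d/W) = 597*(1-6/33) = 488.5 MPa

488.5 MPa


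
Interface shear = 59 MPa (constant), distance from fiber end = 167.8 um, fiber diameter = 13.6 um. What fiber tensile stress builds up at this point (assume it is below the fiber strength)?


Force balance: sigma_f * (pi*d^2/4) = tau * (pi*d) * x  ->  sigma_f = 4 * tau * x / d
sigma_f = 4 * 59 * 167.8 / 13.6 = 2911.8 MPa

2911.8 MPa


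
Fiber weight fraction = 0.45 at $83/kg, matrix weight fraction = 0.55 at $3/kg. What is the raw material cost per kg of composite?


Cost = cost_f*Wf + cost_m*Wm = 83*0.45 + 3*0.55 = $39.0/kg

$39.0/kg


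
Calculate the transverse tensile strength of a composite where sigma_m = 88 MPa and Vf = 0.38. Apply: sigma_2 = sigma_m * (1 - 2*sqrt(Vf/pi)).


factor = 1 - 2*sqrt(0.38/pi) = 0.3044
sigma_2 = 88 * 0.3044 = 26.79 MPa

26.79 MPa


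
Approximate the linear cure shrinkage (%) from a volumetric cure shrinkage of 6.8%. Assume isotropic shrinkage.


Linear shrinkage ≈ vol_shrink/3 = 6.8/3 = 2.267%

2.267%


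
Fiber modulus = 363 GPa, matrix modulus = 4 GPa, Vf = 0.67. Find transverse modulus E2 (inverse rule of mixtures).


1/E2 = Vf/Ef + (1-Vf)/Em = 0.67/363 + 0.33/4
E2 = 11.86 GPa

11.86 GPa


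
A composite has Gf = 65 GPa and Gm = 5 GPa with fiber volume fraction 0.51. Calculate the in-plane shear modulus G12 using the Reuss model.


1/G12 = Vf/Gf + (1-Vf)/Gm = 0.51/65 + 0.49/5
G12 = 9.45 GPa

9.45 GPa


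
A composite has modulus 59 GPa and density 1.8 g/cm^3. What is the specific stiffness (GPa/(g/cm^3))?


Specific stiffness = E/rho = 59/1.8 = 32.8 GPa/(g/cm^3)

32.8 GPa/(g/cm^3)


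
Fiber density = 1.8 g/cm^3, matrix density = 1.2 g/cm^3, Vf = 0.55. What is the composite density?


rho_c = rho_f*Vf + rho_m*(1-Vf) = 1.8*0.55 + 1.2*0.45 = 1.53 g/cm^3

1.53 g/cm^3


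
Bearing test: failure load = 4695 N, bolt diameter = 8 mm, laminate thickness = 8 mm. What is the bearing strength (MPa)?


sigma_br = F/(d*h) = 4695/(8*8) = 73.4 MPa

73.4 MPa


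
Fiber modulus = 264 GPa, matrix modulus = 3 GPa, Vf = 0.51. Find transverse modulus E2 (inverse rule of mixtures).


1/E2 = Vf/Ef + (1-Vf)/Em = 0.51/264 + 0.49/3
E2 = 6.05 GPa

6.05 GPa


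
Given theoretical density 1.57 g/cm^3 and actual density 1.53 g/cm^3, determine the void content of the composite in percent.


Void% = (rho_theo - rho_actual)/rho_theo * 100 = (1.57 - 1.53)/1.57 * 100 = 2.55%

2.55%


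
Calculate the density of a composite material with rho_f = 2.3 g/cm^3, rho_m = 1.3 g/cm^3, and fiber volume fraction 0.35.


rho_c = rho_f*Vf + rho_m*(1-Vf) = 2.3*0.35 + 1.3*0.65 = 1.65 g/cm^3

1.65 g/cm^3


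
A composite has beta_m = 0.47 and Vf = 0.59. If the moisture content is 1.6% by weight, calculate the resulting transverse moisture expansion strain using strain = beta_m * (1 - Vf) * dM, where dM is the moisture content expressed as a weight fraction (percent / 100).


dM = 1.6/100 = 0.016
strain = beta_m * (1-Vf) * dM = 0.47 * 0.41 * 0.016 = 0.0030832

0.0030832


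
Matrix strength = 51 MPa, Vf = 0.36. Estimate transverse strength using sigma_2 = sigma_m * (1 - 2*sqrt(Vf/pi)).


factor = 1 - 2*sqrt(0.36/pi) = 0.323
sigma_2 = 51 * 0.323 = 16.47 MPa

16.47 MPa


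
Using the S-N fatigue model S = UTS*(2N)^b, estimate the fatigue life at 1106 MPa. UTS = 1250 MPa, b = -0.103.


N = 0.5 * (S/UTS)^(1/b) = 0.5 * (1106/1250)^(1/-0.103) = 1.6407 cycles

1.6407 cycles


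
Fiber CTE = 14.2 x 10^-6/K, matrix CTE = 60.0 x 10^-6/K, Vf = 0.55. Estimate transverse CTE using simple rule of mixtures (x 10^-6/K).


alpha_2 = alpha_f*Vf + alpha_m*(1-Vf) = 14.2*0.55 + 60.0*0.45 = 34.8 x 10^-6/K

34.8 x 10^-6/K


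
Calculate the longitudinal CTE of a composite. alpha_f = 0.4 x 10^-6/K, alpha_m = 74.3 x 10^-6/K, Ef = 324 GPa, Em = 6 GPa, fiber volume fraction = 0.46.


E1 = Ef*Vf + Em*(1-Vf) = 152.28
alpha_1 = (alpha_f*Ef*Vf + alpha_m*Em*(1-Vf))/E1 = 1.97 x 10^-6/K

1.97 x 10^-6/K


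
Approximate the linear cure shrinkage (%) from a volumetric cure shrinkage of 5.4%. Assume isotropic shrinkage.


Linear shrinkage ≈ vol_shrink/3 = 5.4/3 = 1.8%

1.8%


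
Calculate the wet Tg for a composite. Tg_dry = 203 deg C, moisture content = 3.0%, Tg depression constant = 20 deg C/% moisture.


Tg_wet = Tg_dry - k*moisture = 203 - 20*3.0 = 143.0 deg C

143.0 deg C


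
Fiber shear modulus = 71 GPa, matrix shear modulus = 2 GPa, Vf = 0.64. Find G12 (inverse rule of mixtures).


1/G12 = Vf/Gf + (1-Vf)/Gm = 0.64/71 + 0.36/2
G12 = 5.29 GPa

5.29 GPa


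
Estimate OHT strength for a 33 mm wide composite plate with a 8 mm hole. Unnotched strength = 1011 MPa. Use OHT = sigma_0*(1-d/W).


OHT = sigma_0*(1-d/W) = 1011*(1-8/33) = 765.9 MPa

765.9 MPa


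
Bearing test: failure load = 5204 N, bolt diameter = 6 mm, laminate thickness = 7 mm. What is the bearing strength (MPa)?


sigma_br = F/(d*h) = 5204/(6*7) = 123.9 MPa

123.9 MPa


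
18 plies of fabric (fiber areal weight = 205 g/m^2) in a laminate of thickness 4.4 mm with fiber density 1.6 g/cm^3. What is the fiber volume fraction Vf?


Vf = n * FAW / (rho_f * h * 1000) = 18 * 205 / (1.6 * 4.4 * 1000) = 0.5241

0.5241


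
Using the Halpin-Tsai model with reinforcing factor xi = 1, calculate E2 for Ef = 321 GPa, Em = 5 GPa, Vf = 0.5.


eta = (Ef/Em - 1)/(Ef/Em + xi) = (64.2 - 1)/(64.2 + 1) = 0.9693
E2 = Em*(1+xi*eta*Vf)/(1-eta*Vf) = 14.4 GPa

14.4 GPa


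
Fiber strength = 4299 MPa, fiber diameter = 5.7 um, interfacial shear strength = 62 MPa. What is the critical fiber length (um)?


Lc = sigma_f * d / (2 * tau_i) = 4299 * 5.7 / (2 * 62) = 197.6 um

197.6 um


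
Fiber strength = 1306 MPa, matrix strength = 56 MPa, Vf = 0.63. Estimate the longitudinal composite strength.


sigma_1 = sigma_f*Vf + sigma_m*(1-Vf) = 1306*0.63 + 56*0.37 = 843.5 MPa

843.5 MPa


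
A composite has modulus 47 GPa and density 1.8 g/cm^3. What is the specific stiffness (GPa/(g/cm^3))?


Specific stiffness = E/rho = 47/1.8 = 26.1 GPa/(g/cm^3)

26.1 GPa/(g/cm^3)


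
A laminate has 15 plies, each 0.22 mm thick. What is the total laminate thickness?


h = n * t_ply = 15 * 0.22 = 3.3 mm

3.3 mm


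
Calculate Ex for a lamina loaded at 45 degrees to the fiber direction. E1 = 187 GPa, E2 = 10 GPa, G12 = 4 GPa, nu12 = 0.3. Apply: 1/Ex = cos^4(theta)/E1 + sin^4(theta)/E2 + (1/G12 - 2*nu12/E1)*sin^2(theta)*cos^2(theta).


cos^4(45) = 0.25, sin^4(45) = 0.25, sin^2(45)*cos^2(45) = 0.25
1/G12 - 2*nu12/E1 = 1/4 - 2*0.3/187 = 0.246791 GPa^-1
1/Ex = 0.25/187 + 0.25/10 + 0.246791*0.25 = 0.0880348 GPa^-1
Ex = 11.36 GPa

11.36 GPa


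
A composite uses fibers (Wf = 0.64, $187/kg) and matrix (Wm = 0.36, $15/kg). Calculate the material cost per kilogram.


Cost = cost_f*Wf + cost_m*Wm = 187*0.64 + 15*0.36 = $125.08/kg

$125.08/kg


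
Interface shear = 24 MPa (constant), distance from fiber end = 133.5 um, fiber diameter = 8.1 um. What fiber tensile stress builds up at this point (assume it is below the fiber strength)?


Force balance: sigma_f * (pi*d^2/4) = tau * (pi*d) * x  ->  sigma_f = 4 * tau * x / d
sigma_f = 4 * 24 * 133.5 / 8.1 = 1582.2 MPa

1582.2 MPa


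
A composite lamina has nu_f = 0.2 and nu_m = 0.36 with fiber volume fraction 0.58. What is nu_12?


nu_12 = nu_f*Vf + nu_m*(1-Vf) = 0.2*0.58 + 0.36*0.42 = 0.2672

0.2672


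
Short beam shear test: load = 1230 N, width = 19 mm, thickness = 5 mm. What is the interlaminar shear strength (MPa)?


ILSS = 3F/(4bh) = 3*1230/(4*19*5) = 9.71 MPa

9.71 MPa


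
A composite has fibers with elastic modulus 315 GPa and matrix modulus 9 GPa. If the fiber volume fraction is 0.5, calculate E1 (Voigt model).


E1 = Ef*Vf + Em*(1-Vf) = 315*0.5 + 9*0.5 = 162.0 GPa

162.0 GPa


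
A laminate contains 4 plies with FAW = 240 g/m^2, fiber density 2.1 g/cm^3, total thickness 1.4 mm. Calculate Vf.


Vf = n * FAW / (rho_f * h * 1000) = 4 * 240 / (2.1 * 1.4 * 1000) = 0.3265

0.3265


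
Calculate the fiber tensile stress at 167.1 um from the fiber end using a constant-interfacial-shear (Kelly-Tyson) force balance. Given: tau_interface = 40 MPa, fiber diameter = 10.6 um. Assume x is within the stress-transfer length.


Force balance: sigma_f * (pi*d^2/4) = tau * (pi*d) * x  ->  sigma_f = 4 * tau * x / d
sigma_f = 4 * 40 * 167.1 / 10.6 = 2522.3 MPa

2522.3 MPa


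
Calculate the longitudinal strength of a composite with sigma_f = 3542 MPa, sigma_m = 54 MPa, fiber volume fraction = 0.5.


sigma_1 = sigma_f*Vf + sigma_m*(1-Vf) = 3542*0.5 + 54*0.5 = 1798.0 MPa

1798.0 MPa


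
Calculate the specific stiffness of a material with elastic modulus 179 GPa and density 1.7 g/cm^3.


Specific stiffness = E/rho = 179/1.7 = 105.3 GPa/(g/cm^3)

105.3 GPa/(g/cm^3)


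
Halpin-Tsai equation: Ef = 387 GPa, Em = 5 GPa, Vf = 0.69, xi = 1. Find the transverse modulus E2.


eta = (Ef/Em - 1)/(Ef/Em + xi) = (77.4 - 1)/(77.4 + 1) = 0.9745
E2 = Em*(1+xi*eta*Vf)/(1-eta*Vf) = 25.52 GPa

25.52 GPa


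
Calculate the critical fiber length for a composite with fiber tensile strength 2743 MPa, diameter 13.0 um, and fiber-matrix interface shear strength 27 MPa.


Lc = sigma_f * d / (2 * tau_i) = 2743 * 13.0 / (2 * 27) = 660.4 um

660.4 um


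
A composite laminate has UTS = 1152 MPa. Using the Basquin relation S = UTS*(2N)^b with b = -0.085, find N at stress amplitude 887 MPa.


N = 0.5 * (S/UTS)^(1/b) = 0.5 * (887/1152)^(1/-0.085) = 10.8294 cycles

10.8294 cycles


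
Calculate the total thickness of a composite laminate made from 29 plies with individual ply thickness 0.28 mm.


h = n * t_ply = 29 * 0.28 = 8.12 mm

8.12 mm


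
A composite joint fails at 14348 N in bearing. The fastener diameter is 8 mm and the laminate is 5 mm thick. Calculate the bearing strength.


sigma_br = F/(d*h) = 14348/(8*5) = 358.7 MPa

358.7 MPa


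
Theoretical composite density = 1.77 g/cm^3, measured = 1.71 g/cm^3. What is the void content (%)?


Void% = (rho_theo - rho_actual)/rho_theo * 100 = (1.77 - 1.71)/1.77 * 100 = 3.39%

3.39%


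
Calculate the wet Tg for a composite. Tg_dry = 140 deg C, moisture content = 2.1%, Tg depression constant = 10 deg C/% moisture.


Tg_wet = Tg_dry - k*moisture = 140 - 10*2.1 = 119.0 deg C

119.0 deg C


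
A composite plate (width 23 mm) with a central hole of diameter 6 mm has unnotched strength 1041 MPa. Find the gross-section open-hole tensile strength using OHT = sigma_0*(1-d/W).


OHT = sigma_0*(1-d/W) = 1041*(1-6/23) = 769.4 MPa

769.4 MPa


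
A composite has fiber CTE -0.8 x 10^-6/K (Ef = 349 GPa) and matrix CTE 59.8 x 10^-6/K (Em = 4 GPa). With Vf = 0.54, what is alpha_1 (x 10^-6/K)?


E1 = Ef*Vf + Em*(1-Vf) = 190.3
alpha_1 = (alpha_f*Ef*Vf + alpha_m*Em*(1-Vf))/E1 = -0.21 x 10^-6/K

-0.21 x 10^-6/K


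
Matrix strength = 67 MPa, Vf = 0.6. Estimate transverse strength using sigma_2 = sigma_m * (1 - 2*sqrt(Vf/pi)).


factor = 1 - 2*sqrt(0.6/pi) = 0.126
sigma_2 = 67 * 0.126 = 8.44 MPa

8.44 MPa


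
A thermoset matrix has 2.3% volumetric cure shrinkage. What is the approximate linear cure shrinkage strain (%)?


Linear shrinkage ≈ vol_shrink/3 = 2.3/3 = 0.767%

0.767%


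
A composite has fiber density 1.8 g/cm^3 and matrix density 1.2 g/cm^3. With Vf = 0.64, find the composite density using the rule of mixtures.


rho_c = rho_f*Vf + rho_m*(1-Vf) = 1.8*0.64 + 1.2*0.36 = 1.584 g/cm^3

1.584 g/cm^3


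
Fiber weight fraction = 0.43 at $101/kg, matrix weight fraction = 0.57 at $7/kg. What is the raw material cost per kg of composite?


Cost = cost_f*Wf + cost_m*Wm = 101*0.43 + 7*0.57 = $47.42/kg

$47.42/kg


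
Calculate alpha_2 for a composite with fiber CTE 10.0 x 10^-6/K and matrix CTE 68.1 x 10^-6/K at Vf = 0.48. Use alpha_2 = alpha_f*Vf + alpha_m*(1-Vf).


alpha_2 = alpha_f*Vf + alpha_m*(1-Vf) = 10.0*0.48 + 68.1*0.52 = 40.2 x 10^-6/K

40.2 x 10^-6/K


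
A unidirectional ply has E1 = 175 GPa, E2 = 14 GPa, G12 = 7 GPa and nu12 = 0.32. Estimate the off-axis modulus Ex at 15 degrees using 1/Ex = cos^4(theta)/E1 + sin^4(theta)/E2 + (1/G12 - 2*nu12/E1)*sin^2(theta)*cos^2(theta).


cos^4(15) = 0.870513, sin^4(15) = 0.004487, sin^2(15)*cos^2(15) = 0.0625
1/G12 - 2*nu12/E1 = 1/7 - 2*0.32/175 = 0.1392 GPa^-1
1/Ex = 0.870513/175 + 0.004487/14 + 0.1392*0.0625 = 0.0139949 GPa^-1
Ex = 71.45 GPa

71.45 GPa


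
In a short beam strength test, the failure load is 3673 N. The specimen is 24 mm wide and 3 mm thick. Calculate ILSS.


ILSS = 3F/(4bh) = 3*3673/(4*24*3) = 38.26 MPa

38.26 MPa


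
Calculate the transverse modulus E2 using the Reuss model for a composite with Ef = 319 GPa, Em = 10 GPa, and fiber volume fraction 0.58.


1/E2 = Vf/Ef + (1-Vf)/Em = 0.58/319 + 0.42/10
E2 = 22.82 GPa

22.82 GPa


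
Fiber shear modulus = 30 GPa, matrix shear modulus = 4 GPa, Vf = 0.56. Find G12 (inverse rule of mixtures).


1/G12 = Vf/Gf + (1-Vf)/Gm = 0.56/30 + 0.44/4
G12 = 7.77 GPa

7.77 GPa


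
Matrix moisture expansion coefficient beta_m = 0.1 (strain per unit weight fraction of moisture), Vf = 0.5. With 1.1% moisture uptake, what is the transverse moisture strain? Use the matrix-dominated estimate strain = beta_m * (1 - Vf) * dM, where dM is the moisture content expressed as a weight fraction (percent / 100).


dM = 1.1/100 = 0.011
strain = beta_m * (1-Vf) * dM = 0.1 * 0.5 * 0.011 = 0.00055

0.00055


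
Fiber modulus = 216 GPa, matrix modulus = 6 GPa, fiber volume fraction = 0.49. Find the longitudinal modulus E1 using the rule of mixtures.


E1 = Ef*Vf + Em*(1-Vf) = 216*0.49 + 6*0.51 = 108.9 GPa

108.9 GPa


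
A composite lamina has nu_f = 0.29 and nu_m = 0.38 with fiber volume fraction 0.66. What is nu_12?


nu_12 = nu_f*Vf + nu_m*(1-Vf) = 0.29*0.66 + 0.38*0.34 = 0.3206

0.3206


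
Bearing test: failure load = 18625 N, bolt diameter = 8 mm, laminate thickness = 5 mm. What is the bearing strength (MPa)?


sigma_br = F/(d*h) = 18625/(8*5) = 465.6 MPa

465.6 MPa


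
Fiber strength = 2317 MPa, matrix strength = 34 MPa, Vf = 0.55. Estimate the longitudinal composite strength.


sigma_1 = sigma_f*Vf + sigma_m*(1-Vf) = 2317*0.55 + 34*0.45 = 1289.7 MPa

1289.7 MPa


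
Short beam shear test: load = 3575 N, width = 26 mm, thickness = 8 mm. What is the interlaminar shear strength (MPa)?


ILSS = 3F/(4bh) = 3*3575/(4*26*8) = 12.89 MPa

12.89 MPa


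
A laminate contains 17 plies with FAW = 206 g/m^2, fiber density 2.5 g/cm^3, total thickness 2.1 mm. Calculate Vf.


Vf = n * FAW / (rho_f * h * 1000) = 17 * 206 / (2.5 * 2.1 * 1000) = 0.667

0.667


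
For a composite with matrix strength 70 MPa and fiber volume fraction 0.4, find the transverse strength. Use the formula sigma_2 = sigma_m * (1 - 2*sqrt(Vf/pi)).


factor = 1 - 2*sqrt(0.4/pi) = 0.2864
sigma_2 = 70 * 0.2864 = 20.04 MPa

20.04 MPa


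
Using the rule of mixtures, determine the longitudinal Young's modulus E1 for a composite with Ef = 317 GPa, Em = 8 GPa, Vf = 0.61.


E1 = Ef*Vf + Em*(1-Vf) = 317*0.61 + 8*0.39 = 196.49 GPa

196.49 GPa


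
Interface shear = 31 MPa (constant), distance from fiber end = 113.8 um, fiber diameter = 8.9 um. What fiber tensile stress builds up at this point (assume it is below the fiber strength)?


Force balance: sigma_f * (pi*d^2/4) = tau * (pi*d) * x  ->  sigma_f = 4 * tau * x / d
sigma_f = 4 * 31 * 113.8 / 8.9 = 1585.5 MPa

1585.5 MPa


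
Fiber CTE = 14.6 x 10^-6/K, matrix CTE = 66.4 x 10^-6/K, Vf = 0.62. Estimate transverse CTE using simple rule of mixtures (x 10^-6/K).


alpha_2 = alpha_f*Vf + alpha_m*(1-Vf) = 14.6*0.62 + 66.4*0.38 = 34.3 x 10^-6/K

34.3 x 10^-6/K


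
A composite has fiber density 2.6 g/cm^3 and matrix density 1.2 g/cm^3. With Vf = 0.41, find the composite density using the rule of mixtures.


rho_c = rho_f*Vf + rho_m*(1-Vf) = 2.6*0.41 + 1.2*0.59 = 1.774 g/cm^3

1.774 g/cm^3


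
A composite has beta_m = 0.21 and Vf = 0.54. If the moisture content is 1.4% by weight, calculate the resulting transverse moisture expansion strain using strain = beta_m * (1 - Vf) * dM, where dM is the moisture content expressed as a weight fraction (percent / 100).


dM = 1.4/100 = 0.014
strain = beta_m * (1-Vf) * dM = 0.21 * 0.46 * 0.014 = 0.0013524

0.0013524


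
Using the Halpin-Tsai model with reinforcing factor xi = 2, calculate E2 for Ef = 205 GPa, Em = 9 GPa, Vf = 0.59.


eta = (Ef/Em - 1)/(Ef/Em + xi) = (22.7778 - 1)/(22.7778 + 2) = 0.8789
E2 = Em*(1+xi*eta*Vf)/(1-eta*Vf) = 38.08 GPa

38.08 GPa


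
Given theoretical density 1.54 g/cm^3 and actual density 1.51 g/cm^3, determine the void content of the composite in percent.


Void% = (rho_theo - rho_actual)/rho_theo * 100 = (1.54 - 1.51)/1.54 * 100 = 1.95%

1.95%


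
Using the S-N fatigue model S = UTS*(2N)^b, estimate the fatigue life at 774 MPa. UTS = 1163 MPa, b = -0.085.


N = 0.5 * (S/UTS)^(1/b) = 0.5 * (774/1163)^(1/-0.085) = 60.1764 cycles

60.1764 cycles


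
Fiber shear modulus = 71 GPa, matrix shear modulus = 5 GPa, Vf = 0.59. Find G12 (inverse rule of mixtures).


1/G12 = Vf/Gf + (1-Vf)/Gm = 0.59/71 + 0.41/5
G12 = 11.07 GPa

11.07 GPa


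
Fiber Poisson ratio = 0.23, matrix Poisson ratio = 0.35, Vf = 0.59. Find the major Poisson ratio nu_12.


nu_12 = nu_f*Vf + nu_m*(1-Vf) = 0.23*0.59 + 0.35*0.41 = 0.2792

0.2792


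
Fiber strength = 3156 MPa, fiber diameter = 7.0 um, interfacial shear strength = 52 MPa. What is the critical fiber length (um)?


Lc = sigma_f * d / (2 * tau_i) = 3156 * 7.0 / (2 * 52) = 212.4 um

212.4 um


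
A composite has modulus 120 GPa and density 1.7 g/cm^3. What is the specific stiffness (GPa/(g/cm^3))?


Specific stiffness = E/rho = 120/1.7 = 70.6 GPa/(g/cm^3)

70.6 GPa/(g/cm^3)


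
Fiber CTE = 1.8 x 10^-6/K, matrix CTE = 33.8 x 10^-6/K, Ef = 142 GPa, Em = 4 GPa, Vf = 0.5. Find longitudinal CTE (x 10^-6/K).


E1 = Ef*Vf + Em*(1-Vf) = 73.0
alpha_1 = (alpha_f*Ef*Vf + alpha_m*Em*(1-Vf))/E1 = 2.68 x 10^-6/K

2.68 x 10^-6/K


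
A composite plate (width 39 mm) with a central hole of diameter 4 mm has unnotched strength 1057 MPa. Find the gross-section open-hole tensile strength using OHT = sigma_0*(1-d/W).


OHT = sigma_0*(1-d/W) = 1057*(1-4/39) = 948.6 MPa

948.6 MPa


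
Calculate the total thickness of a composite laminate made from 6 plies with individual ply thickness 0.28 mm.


h = n * t_ply = 6 * 0.28 = 1.68 mm

1.68 mm


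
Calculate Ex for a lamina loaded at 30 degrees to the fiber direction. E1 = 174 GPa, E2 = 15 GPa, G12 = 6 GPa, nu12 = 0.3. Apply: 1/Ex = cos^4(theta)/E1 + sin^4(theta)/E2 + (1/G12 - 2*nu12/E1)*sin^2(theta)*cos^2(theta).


cos^4(30) = 0.5625, sin^4(30) = 0.0625, sin^2(30)*cos^2(30) = 0.1875
1/G12 - 2*nu12/E1 = 1/6 - 2*0.3/174 = 0.163218 GPa^-1
1/Ex = 0.5625/174 + 0.0625/15 + 0.163218*0.1875 = 0.0380029 GPa^-1
Ex = 26.31 GPa

26.31 GPa


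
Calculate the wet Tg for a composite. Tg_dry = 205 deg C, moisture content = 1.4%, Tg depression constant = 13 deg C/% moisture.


Tg_wet = Tg_dry - k*moisture = 205 - 13*1.4 = 186.8 deg C

186.8 deg C


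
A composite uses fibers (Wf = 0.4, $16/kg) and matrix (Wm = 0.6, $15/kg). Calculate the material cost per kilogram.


Cost = cost_f*Wf + cost_m*Wm = 16*0.4 + 15*0.6 = $15.4/kg

$15.4/kg


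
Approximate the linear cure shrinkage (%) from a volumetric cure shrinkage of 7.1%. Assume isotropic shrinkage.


Linear shrinkage ≈ vol_shrink/3 = 7.1/3 = 2.367%

2.367%


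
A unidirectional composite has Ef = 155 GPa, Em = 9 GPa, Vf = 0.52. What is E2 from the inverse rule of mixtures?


1/E2 = Vf/Ef + (1-Vf)/Em = 0.52/155 + 0.48/9
E2 = 17.64 GPa

17.64 GPa
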